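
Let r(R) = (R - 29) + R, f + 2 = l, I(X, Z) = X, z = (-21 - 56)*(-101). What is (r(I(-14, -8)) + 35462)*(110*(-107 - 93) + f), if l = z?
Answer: -503636125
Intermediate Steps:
z = 7777 (z = -77*(-101) = 7777)
l = 7777
f = 7775 (f = -2 + 7777 = 7775)
r(R) = -29 + 2*R (r(R) = (-29 + R) + R = -29 + 2*R)
(r(I(-14, -8)) + 35462)*(110*(-107 - 93) + f) = ((-29 + 2*(-14)) + 35462)*(110*(-107 - 93) + 7775) = ((-29 - 28) + 35462)*(110*(-200) + 7775) = (-57 + 35462)*(-22000 + 7775) = 35405*(-14225) = -503636125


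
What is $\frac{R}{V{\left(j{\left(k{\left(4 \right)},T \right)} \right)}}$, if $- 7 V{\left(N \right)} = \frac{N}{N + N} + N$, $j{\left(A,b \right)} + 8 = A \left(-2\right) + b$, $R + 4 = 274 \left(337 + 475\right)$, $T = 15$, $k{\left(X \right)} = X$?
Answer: $3114776$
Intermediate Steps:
$R = 222484$ ($R = -4 + 274 \left(337 + 475\right) = -4 + 274 \cdot 812 = -4 + 222488 = 222484$)
$j{\left(A,b \right)} = -8 + b - 2 A$ ($j{\left(A,b \right)} = -8 + \left(A \left(-2\right) + b\right) = -8 - \left(- b + 2 A\right) = -8 + b - 2 A$)
$V{\left(N \right)} = - \frac{1}{14} - \frac{N}{7}$ ($V{\left(N \right)} = - \frac{\frac{N}{N + N} + N}{7} = - \frac{\frac{N}{2 N} + N}{7} = - \frac{\frac{1}{2 N} N + N}{7} = - \frac{\frac{1}{2} + N}{7} = - \frac{1}{14} - \frac{N}{7}$)
$\frac{R}{V{\left(j{\left(k{\left(4 \right)},T \right)} \right)}} = \frac{222484}{- \frac{1}{14} - \frac{-8 + 15 - 8}{7}} = \frac{222484}{- \frac{1}{14} - - \frac{1}{7}} = \frac{222484}{- \frac{1}{14} + \frac{1}{7}} = 222484 \frac{1}{\frac{1}{14}} = 222484 \cdot 14 = 3114776$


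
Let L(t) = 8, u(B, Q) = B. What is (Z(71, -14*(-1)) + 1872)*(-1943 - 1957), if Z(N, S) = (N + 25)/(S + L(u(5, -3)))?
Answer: -80496000/11 ≈ -7.3178e+6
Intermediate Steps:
Z(N, S) = (25 + N)/(8 + S) (Z(N, S) = (N + 25)/(S + 8) = (25 + N)/(8 + S))
(Z(71, -14*(-1)) + 1872)*(-1943 - 1957) = ((25 + 71)/(8 - 14*(-1)) + 1872)*(-1943 - 1957) = (96/(8 + 14) + 1872)*(-3900) = (96/22 + 1872)*(-3900) = ((1/22)*96 + 1872)*(-3900) = (48/11 + 1872)*(-3900) = (20640/11)*(-3900) = -80496000/11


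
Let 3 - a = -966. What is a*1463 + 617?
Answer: 1418264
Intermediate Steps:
a = 969 (a = 3 - 1*(-966) = 3 + 966 = 969)
a*1463 + 617 = 969*1463 + 617 = 1417647 + 617 = 1418264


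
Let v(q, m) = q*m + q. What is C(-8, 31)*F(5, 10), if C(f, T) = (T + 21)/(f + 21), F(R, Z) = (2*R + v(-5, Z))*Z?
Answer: -1800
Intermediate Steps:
v(q, m) = q + m*q (v(q, m) = m*q + q = q + m*q)
F(R, Z) = Z*(-5 - 5*Z + 2*R) (F(R, Z) = (2*R - 5*(1 + Z))*Z = (2*R + (-5 - 5*Z))*Z = (-5 - 5*Z + 2*R)*Z = Z*(-5 - 5*Z + 2*R))
C(f, T) = (21 + T)/(21 + f)
C(-8, 31)*F(5, 10) = ((21 + 31)/(21 - 8))*(10*(-5 - 5*10 + 2*5)) = (52/13)*(10*(-5 - 50 + 10)) = ((1/13)*52)*(10*(-45)) = 4*(-450) = -1800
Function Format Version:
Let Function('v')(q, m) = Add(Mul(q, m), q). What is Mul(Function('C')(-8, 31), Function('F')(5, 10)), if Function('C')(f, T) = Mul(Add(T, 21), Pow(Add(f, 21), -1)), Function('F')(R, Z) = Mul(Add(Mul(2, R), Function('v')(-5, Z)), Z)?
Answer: -1800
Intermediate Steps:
Function('v')(q, m) = Add(q, Mul(m, q)) (Function('v')(q, m) = Add(Mul(m, q), q) = Add(q, Mul(m, q)))
Function('F')(R, Z) = Mul(Z, Add(-5, Mul(-5, Z), Mul(2, R))) (Function('F')(R, Z) = Mul(Add(Mul(2, R), Mul(-5, Add(1, Z))), Z) = Mul(Add(Mul(2, R), Add(-5, Mul(-5, Z))), Z) = Mul(Add(-5, Mul(-5, Z), Mul(2, R)), Z) = Mul(Z, Add(-5, Mul(-5, Z), Mul(2, R))))
Function('C')(f, T) = Mul(Pow(Add(21, f), -1), Add(21, T)) (Function('C')(f, T) = Mul(Add(21, T), Pow(Add(21, f), -1)) = Mul(Pow(Add(21, f), -1), Add(21, T)))
Mul(Function('C')(-8, 31), Function('F')(5, 10)) = Mul(Mul(Pow(Add(21, -8), -1), Add(21, 31)), Mul(10, Add(-5, Mul(-5, 10), Mul(2, 5)))) = Mul(Mul(Pow(13, -1), 52), Mul(10, Add(-5, -50, 10))) = Mul(Mul(Rational(1, 13), 52), Mul(10, -45)) = Mul(4, -450) = -1800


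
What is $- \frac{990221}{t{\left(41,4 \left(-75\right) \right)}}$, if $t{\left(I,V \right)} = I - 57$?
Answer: $\frac{990221}{16} \approx 61889.0$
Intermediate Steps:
$t{\left(I,V \right)} = -57 + I$
$- \frac{990221}{t{\left(41,4 \left(-75\right) \right)}} = - \frac{990221}{-57 + 41} = - \frac{990221}{-16} = \left(-990221\right) \left(- \frac{1}{16}\right) = \frac{990221}{16}$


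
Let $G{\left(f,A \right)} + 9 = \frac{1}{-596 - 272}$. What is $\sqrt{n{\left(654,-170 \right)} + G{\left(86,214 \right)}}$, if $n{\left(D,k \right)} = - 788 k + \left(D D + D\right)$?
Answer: $\frac{\sqrt{105916534059}}{434} \approx 749.88$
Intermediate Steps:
$G{\left(f,A \right)} = - \frac{7813}{868}$ ($G{\left(f,A \right)} = -9 + \frac{1}{-596 - 272} = -9 + \frac{1}{-868} = -9 - \frac{1}{868} = - \frac{7813}{868}$)
$n{\left(D,k \right)} = D + D^{2} - 788 k$ ($n{\left(D,k \right)} = - 788 k + \left(D^{2} + D\right) = - 788 k + \left(D + D^{2}\right) = D + D^{2} - 788 k$)
$\sqrt{n{\left(654,-170 \right)} + G{\left(86,214 \right)}} = \sqrt{\left(654 + 654^{2} - -133960\right) - \frac{7813}{868}} = \sqrt{\left(654 + 427716 + 133960\right) - \frac{7813}{868}} = \sqrt{562330 - \frac{7813}{868}} = \sqrt{\frac{488094627}{868}} = \frac{\sqrt{105916534059}}{434}$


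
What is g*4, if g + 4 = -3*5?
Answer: -76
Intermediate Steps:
g = -19 (g = -4 - 3*5 = -4 - 15 = -19)
g*4 = -19*4 = -76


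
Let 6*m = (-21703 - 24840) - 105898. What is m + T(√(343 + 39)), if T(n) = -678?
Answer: -156509/6 ≈ -26085.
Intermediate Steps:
m = -152441/6 (m = ((-21703 - 24840) - 105898)/6 = (-46543 - 105898)/6 = (⅙)*(-152441) = -152441/6 ≈ -25407.)
m + T(√(343 + 39)) = -152441/6 - 678 = -156509/6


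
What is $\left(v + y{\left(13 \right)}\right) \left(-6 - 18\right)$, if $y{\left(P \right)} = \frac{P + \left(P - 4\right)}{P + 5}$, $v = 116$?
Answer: $- \frac{8440}{3} \approx -2813.3$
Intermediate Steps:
$y{\left(P \right)} = \frac{-4 + 2 P}{5 + P}$ ($y{\left(P \right)} = \frac{P + \left(-4 + P\right)}{5 + P} = \frac{-4 + 2 P}{5 + P}$)
$\left(v + y{\left(13 \right)}\right) \left(-6 - 18\right) = \left(116 + \frac{2 \left(-2 + 13\right)}{5 + 13}\right) \left(-6 - 18\right) = \left(116 + 2 \cdot \frac{1}{18} \cdot 11\right) \left(-24\right) = \left(116 + \frac{11}{9}\right) \left(-24\right) = \frac{1055}{9} \left(-24\right) = - \frac{8440}{3}$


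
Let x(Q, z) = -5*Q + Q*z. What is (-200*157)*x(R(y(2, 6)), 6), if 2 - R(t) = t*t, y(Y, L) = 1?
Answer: -31400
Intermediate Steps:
R(t) = 2 - t**2 (R(t) = 2 - t*t = 2 - t**2)
(-200*157)*x(R(y(2, 6)), 6) = (-200*157)*((2 - 1*1**2)*(-5 + 6)) = -31400*(2 - 1*1) = -31400*(2 - 1) = -31400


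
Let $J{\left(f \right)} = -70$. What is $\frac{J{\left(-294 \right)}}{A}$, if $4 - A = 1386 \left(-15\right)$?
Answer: $- \frac{35}{10397} \approx -0.0033664$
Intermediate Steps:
$A = 20794$ ($A = 4 - 1386 \left(-15\right) = 4 - -20790 = 4 + 20790 = 20794$)
$\frac{J{\left(-294 \right)}}{A} = - \frac{70}{20794} = \left(-70\right) \frac{1}{20794} = - \frac{35}{10397}$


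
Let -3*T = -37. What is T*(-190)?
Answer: -7030/3 ≈ -2343.3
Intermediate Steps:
T = 37/3 (T = -⅓*(-37) = 37/3 ≈ 12.333)
T*(-190) = (37/3)*(-190) = -7030/3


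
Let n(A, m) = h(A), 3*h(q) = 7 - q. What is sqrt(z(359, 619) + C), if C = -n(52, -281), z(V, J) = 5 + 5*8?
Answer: 2*sqrt(15) ≈ 7.7460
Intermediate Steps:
h(q) = 7/3 - q/3 (h(q) = (7 - q)/3 = 7/3 - q/3)
z(V, J) = 45 (z(V, J) = 5 + 40 = 45)
n(A, m) = 7/3 - A/3
C = 15 (C = -(7/3 - 1/3*52) = -(7/3 - 52/3) = -1*(-15) = 15)
sqrt(z(359, 619) + C) = sqrt(45 + 15) = sqrt(60) = 2*sqrt(15)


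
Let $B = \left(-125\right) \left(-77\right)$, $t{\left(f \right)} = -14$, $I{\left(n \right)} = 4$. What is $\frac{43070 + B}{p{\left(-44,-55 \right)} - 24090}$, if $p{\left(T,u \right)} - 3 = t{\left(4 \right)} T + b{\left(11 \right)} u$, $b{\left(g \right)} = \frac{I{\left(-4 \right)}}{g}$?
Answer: $- \frac{52695}{23491} \approx -2.2432$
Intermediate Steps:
$b{\left(g \right)} = \frac{4}{g}$
$p{\left(T,u \right)} = 3 - 14 T + \frac{4 u}{11}$ ($p{\left(T,u \right)} = 3 - \left(14 T - \frac{4}{11} u\right) = 3 - \left(14 T - 4 \cdot \frac{1}{11} u\right) = 3 - \left(14 T - \frac{4 u}{11}\right) = 3 - 14 T + \frac{4 u}{11}$)
$B = 9625$
$\frac{43070 + B}{p{\left(-44,-55 \right)} - 24090} = \frac{43070 + 9625}{\left(3 - -616 + \frac{4}{11} \left(-55\right)\right) - 24090} = \frac{52695}{\left(3 + 616 - 20\right) - 24090} = \frac{52695}{599 - 24090} = \frac{52695}{-23491} = 52695 \left(- \frac{1}{23491}\right) = - \frac{52695}{23491}$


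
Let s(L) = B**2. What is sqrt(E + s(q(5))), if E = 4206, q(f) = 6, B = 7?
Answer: sqrt(4255) ≈ 65.230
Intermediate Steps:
s(L) = 49 (s(L) = 7**2 = 49)
sqrt(E + s(q(5))) = sqrt(4206 + 49) = sqrt(4255)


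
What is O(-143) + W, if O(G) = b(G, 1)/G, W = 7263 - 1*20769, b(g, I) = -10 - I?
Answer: -175577/13 ≈ -13506.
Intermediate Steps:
W = -13506 (W = 7263 - 20769 = -13506)
O(G) = -11/G (O(G) = (-10 - 1*1)/G = (-10 - 1)/G = -11/G)
O(-143) + W = -11/(-143) - 13506 = -11*(-1/143) - 13506 = 1/13 - 13506 = -175577/13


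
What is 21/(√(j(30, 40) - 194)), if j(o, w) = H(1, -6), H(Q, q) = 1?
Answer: -21*I*√193/193 ≈ -1.5116*I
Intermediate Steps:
j(o, w) = 1
21/(√(j(30, 40) - 194)) = 21/(√(1 - 194)) = 21/(√(-193)) = 21/((I*√193)) = 21*(-I*√193/193) = -21*I*√193/193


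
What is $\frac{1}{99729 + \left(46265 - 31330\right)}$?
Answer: $\frac{1}{114664} \approx 8.7211 \cdot 10^{-6}$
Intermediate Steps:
$\frac{1}{99729 + \left(46265 - 31330\right)} = \frac{1}{99729 + 14935} = \frac{1}{114664}$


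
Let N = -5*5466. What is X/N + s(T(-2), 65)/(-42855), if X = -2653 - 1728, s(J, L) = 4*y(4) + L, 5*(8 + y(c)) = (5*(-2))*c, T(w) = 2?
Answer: 834313/5205454 ≈ 0.16028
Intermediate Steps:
y(c) = -8 - 2*c (y(c) = -8 + ((5*(-2))*c)/5 = -8 + (-10*c)/5 = -8 - 2*c)
s(J, L) = -64 + L (s(J, L) = 4*(-8 - 2*4) + L = 4*(-8 - 8) + L = 4*(-16) + L = -64 + L)
X = -4381
N = -27330
X/N + s(T(-2), 65)/(-42855) = -4381/(-27330) + (-64 + 65)/(-42855) = -4381*(-1/27330) + 1*(-1/42855) = 4381/27330 - 1/42855 = 834313/5205454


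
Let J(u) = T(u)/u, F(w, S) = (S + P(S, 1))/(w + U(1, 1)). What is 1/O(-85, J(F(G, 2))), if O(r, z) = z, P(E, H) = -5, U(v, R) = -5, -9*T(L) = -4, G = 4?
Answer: 27/4 ≈ 6.7500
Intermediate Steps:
T(L) = 4/9 (T(L) = -1/9*(-4) = 4/9)
F(w, S) = (-5 + S)/(-5 + w) (F(w, S) = (S - 5)/(w - 5) = (-5 + S)/(-5 + w))
J(u) = 4/(9*u)
1/O(-85, J(F(G, 2))) = 1/(4/(9*(((-5 + 2)/(-5 + 4))))) = 1/(4/(9*((-3/(-1))))) = 1/(4/(9*((-1*(-3))))) = 1/((4/9)/3) = 1/((4/9)*(1/3)) = 1/(4/27) = 27/4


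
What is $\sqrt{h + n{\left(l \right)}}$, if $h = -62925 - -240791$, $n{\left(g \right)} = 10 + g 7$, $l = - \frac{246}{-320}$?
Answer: $\frac{\sqrt{284610210}}{40} \approx 421.76$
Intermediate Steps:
$l = \frac{123}{160}$ ($l = \left(-246\right) \left(- \frac{1}{320}\right) = \frac{123}{160} \approx 0.76875$)
$n{\left(g \right)} = 10 + 7 g$
$h = 177866$ ($h = -62925 + 240791 = 177866$)
$\sqrt{h + n{\left(l \right)}} = \sqrt{177866 + \left(10 + 7 \cdot \frac{123}{160}\right)} = \sqrt{177866 + \left(10 + \frac{861}{160}\right)} = \sqrt{177866 + \frac{2461}{160}} = \sqrt{\frac{28461021}{160}} = \frac{\sqrt{284610210}}{40}$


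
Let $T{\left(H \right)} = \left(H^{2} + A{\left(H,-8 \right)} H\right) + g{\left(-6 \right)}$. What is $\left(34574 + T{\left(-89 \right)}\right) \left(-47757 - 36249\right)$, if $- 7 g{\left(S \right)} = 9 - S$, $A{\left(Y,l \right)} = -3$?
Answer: $- \frac{25144591914}{7} \approx -3.5921 \cdot 10^{9}$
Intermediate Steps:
$g{\left(S \right)} = - \frac{9}{7} + \frac{S}{7}$ ($g{\left(S \right)} = - \frac{9 - S}{7} = - \frac{9}{7} + \frac{S}{7}$)
$T{\left(H \right)} = - \frac{15}{7} + H^{2} - 3 H$ ($T{\left(H \right)} = \left(H^{2} - 3 H\right) + \left(- \frac{9}{7} + \frac{1}{7} \left(-6\right)\right) = \left(H^{2} - 3 H\right) - \frac{15}{7} = - \frac{15}{7} + H^{2} - 3 H$)
$\left(34574 + T{\left(-89 \right)}\right) \left(-47757 - 36249\right) = \left(34574 - \left(- \frac{1854}{7} - 7921\right)\right) \left(-47757 - 36249\right) = \left(34574 + \left(- \frac{15}{7} + 7921 + 267\right)\right) \left(-84006\right) = \left(34574 + \frac{57301}{7}\right) \left(-84006\right) = \frac{299319}{7} \left(-84006\right) = - \frac{25144591914}{7}$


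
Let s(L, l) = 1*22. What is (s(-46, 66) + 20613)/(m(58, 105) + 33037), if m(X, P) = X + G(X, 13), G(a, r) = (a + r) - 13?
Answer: 20635/33153 ≈ 0.62242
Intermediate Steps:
G(a, r) = -13 + a + r
m(X, P) = 2*X (m(X, P) = X + (-13 + X + 13) = X + X = 2*X)
s(L, l) = 22
(s(-46, 66) + 20613)/(m(58, 105) + 33037) = (22 + 20613)/(2*58 + 33037) = 20635/(116 + 33037) = 20635/33153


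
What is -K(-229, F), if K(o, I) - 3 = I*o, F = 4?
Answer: 913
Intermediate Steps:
K(o, I) = 3 + I*o
-K(-229, F) = -(3 + 4*(-229)) = -(3 - 916) = -1*(-913) = 913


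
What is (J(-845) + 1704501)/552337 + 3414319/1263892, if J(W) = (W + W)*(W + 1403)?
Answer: 2848284457555/698094315604 ≈ 4.0801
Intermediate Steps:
J(W) = 2*W*(1403 + W) (J(W) = (2*W)*(1403 + W) = 2*W*(1403 + W))
(J(-845) + 1704501)/552337 + 3414319/1263892 = (2*(-845)*(1403 - 845) + 1704501)/552337 + 3414319/1263892 = (2*(-845)*558 + 1704501)*(1/552337) + 3414319*(1/1263892) = (-943020 + 1704501)*(1/552337) + 3414319/1263892 = 761481*(1/552337) + 3414319/1263892 = 761481/552337 + 3414319/1263892 = 2848284457555/698094315604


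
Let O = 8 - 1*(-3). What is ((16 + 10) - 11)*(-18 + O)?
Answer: -105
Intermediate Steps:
O = 11 (O = 8 + 3 = 11)
((16 + 10) - 11)*(-18 + O) = ((16 + 10) - 11)*(-18 + 11) = (26 - 11)*(-7) = 15*(-7) = -105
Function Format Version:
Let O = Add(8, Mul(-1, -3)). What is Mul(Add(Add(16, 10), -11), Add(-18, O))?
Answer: -105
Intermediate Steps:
O = 11 (O = Add(8, 3) = 11)
Mul(Add(Add(16, 10), -11), Add(-18, O)) = Mul(Add(Add(16, 10), -11), Add(-18, 11)) = Mul(Add(26, -11), -7) = Mul(15, -7) = -105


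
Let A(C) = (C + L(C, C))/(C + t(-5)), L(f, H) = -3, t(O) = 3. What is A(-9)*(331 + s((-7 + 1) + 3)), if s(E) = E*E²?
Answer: 608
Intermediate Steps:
s(E) = E³
A(C) = (-3 + C)/(3 + C) (A(C) = (C - 3)/(C + 3) = (-3 + C)/(3 + C))
A(-9)*(331 + s((-7 + 1) + 3)) = ((-3 - 9)/(3 - 9))*(331 + ((-7 + 1) + 3)³) = (-12/(-6))*(331 + (-6 + 3)³) = (-⅙*(-12))*(331 + (-3)³) = 2*(331 - 27) = 2*304 = 608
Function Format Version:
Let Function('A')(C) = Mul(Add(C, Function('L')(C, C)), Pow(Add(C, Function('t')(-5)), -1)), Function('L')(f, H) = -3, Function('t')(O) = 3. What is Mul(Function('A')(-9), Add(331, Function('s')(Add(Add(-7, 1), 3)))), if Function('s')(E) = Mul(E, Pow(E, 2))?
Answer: 608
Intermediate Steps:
Function('s')(E) = Pow(E, 3)
Function('A')(C) = Mul(Pow(Add(3, C), -1), Add(-3, C)) (Function('A')(C) = Mul(Add(C, -3), Pow(Add(C, 3), -1)) = Mul(Add(-3, C), Pow(Add(3, C), -1)) = Mul(Pow(Add(3, C), -1), Add(-3, C)))
Mul(Function('A')(-9), Add(331, Function('s')(Add(Add(-7, 1), 3)))) = Mul(Mul(Pow(Add(3, -9), -1), Add(-3, -9)), Add(331, Pow(Add(Add(-7, 1), 3), 3))) = Mul(Mul(Pow(-6, -1), -12), Add(331, Pow(Add(-6, 3), 3))) = Mul(Mul(Rational(-1, 6), -12), Add(331, Pow(-3, 3))) = Mul(2, Add(331, -27)) = Mul(2, 304) = 608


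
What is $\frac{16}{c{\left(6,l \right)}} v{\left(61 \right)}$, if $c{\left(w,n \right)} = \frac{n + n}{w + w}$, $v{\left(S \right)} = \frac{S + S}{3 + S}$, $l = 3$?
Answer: $61$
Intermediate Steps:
$v{\left(S \right)} = \frac{2 S}{3 + S}$
$c{\left(w,n \right)} = \frac{n}{w}$ ($c{\left(w,n \right)} = \frac{2 n}{2 w} = 2 n \frac{1}{2 w} = \frac{n}{w}$)
$\frac{16}{c{\left(6,l \right)}} v{\left(61 \right)} = \frac{16}{3 \cdot \frac{1}{6}} \cdot 2 \cdot 61 \frac{1}{3 + 61} = \frac{16}{3 \cdot \frac{1}{6}} \cdot 2 \cdot 61 \cdot \frac{1}{64} = 16 \frac{1}{\frac{1}{2}} \cdot 2 \cdot 61 \cdot \frac{1}{64} = 16 \cdot 2 \cdot \frac{61}{32} = 32 \cdot \frac{61}{32} = 61$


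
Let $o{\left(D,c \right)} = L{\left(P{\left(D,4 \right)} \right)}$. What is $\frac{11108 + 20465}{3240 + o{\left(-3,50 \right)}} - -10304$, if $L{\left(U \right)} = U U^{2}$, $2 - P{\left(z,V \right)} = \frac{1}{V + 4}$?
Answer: $\frac{17144040896}{1662255} \approx 10314.0$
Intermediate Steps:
$P{\left(z,V \right)} = 2 - \frac{1}{4 + V}$ ($P{\left(z,V \right)} = 2 - \frac{1}{V + 4} = 2 - \frac{1}{4 + V}$)
$L{\left(U \right)} = U^{3}$
$o{\left(D,c \right)} = \frac{3375}{512}$ ($o{\left(D,c \right)} = \left(\frac{7 + 2 \cdot 4}{4 + 4}\right)^{3} = \left(\frac{7 + 8}{8}\right)^{3} = \left(\frac{1}{8} \cdot 15\right)^{3} = \left(\frac{15}{8}\right)^{3} = \frac{3375}{512}$)
$\frac{11108 + 20465}{3240 + o{\left(-3,50 \right)}} - -10304 = \frac{11108 + 20465}{3240 + \frac{3375}{512}} - -10304 = \frac{31573}{\frac{1662255}{512}} + 10304 = 31573 \cdot \frac{512}{1662255} + 10304 = \frac{16165376}{1662255} + 10304 = \frac{17144040896}{1662255}$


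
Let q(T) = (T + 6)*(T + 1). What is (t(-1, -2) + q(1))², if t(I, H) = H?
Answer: 144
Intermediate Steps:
q(T) = (1 + T)*(6 + T) (q(T) = (6 + T)*(1 + T) = (1 + T)*(6 + T))
(t(-1, -2) + q(1))² = (-2 + (6 + 1² + 7*1))² = (-2 + (6 + 1 + 7))² = (-2 + 14)² = 12² = 144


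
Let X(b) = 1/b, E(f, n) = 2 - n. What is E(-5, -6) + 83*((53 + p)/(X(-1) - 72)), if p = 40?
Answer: -7135/73 ≈ -97.740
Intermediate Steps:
X(b) = 1/b
E(-5, -6) + 83*((53 + p)/(X(-1) - 72)) = (2 - 1*(-6)) + 83*((53 + 40)/(1/(-1) - 72)) = (2 + 6) + 83*(93/(-1 - 72)) = 8 + 83*(93/(-73)) = 8 + 83*(93*(-1/73)) = 8 + 83*(-93/73) = 8 - 7719/73 = -7135/73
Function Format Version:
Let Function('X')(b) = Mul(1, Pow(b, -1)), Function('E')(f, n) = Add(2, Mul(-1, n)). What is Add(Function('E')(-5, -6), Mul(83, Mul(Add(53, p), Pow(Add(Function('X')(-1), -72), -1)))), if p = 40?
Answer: Rational(-7135, 73) ≈ -97.740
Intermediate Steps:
Function('X')(b) = Pow(b, -1)
Add(Function('E')(-5, -6), Mul(83, Mul(Add(53, p), Pow(Add(Function('X')(-1), -72), -1)))) = Add(Add(2, Mul(-1, -6)), Mul(83, Mul(Add(53, 40), Pow(Add(Pow(-1, -1), -72), -1)))) = Add(Add(2, 6), Mul(83, Mul(93, Pow(Add(-1, -72), -1)))) = Add(8, Mul(83, Mul(93, Pow(-73, -1)))) = Add(8, Mul(83, Mul(93, Rational(-1, 73)))) = Add(8, Mul(83, Rational(-93, 73))) = Add(8, Rational(-7719, 73)) = Rational(-7135, 73)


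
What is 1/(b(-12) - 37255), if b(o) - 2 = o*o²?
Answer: -1/38981 ≈ -2.5654e-5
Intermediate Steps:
b(o) = 2 + o³ (b(o) = 2 + o*o² = 2 + o³)
1/(b(-12) - 37255) = 1/((2 + (-12)³) - 37255) = 1/((2 - 1728) - 37255) = 1/(-1726 - 37255) = 1/(-38981) = -1/38981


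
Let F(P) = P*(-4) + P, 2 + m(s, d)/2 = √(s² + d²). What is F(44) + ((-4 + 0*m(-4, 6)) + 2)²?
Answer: -128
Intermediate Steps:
m(s, d) = -4 + 2*√(d² + s²) (m(s, d) = -4 + 2*√(s² + d²) = -4 + 2*√(d² + s²))
F(P) = -3*P (F(P) = -4*P + P = -3*P)
F(44) + ((-4 + 0*m(-4, 6)) + 2)² = -3*44 + ((-4 + 0*(-4 + 2*√(6² + (-4)²))) + 2)² = -132 + ((-4 + 0*(-4 + 2*√(36 + 16))) + 2)² = -132 + ((-4 + 0*(-4 + 2*√52)) + 2)² = -132 + ((-4 + 0*(-4 + 2*(2*√13))) + 2)² = -132 + ((-4 + 0*(-4 + 4*√13)) + 2)² = -132 + ((-4 + 0) + 2)² = -132 + (-4 + 2)² = -132 + (-2)² = -132 + 4 = -128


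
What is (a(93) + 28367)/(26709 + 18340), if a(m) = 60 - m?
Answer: 28334/45049 ≈ 0.62896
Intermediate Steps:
(a(93) + 28367)/(26709 + 18340) = ((60 - 1*93) + 28367)/(26709 + 18340) = ((60 - 93) + 28367)/45049 = (-33 + 28367)*(1/45049) = 28334*(1/45049) = 28334/45049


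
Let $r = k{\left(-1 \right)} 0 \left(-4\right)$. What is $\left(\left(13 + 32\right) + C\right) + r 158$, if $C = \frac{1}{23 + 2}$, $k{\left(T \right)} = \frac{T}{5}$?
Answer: $\frac{1126}{25} \approx 45.04$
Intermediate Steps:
$k{\left(T \right)} = \frac{T}{5}$ ($k{\left(T \right)} = T \frac{1}{5} = \frac{T}{5}$)
$C = \frac{1}{25} \approx 0.04$
$r = 0$ ($r = \frac{1}{5} \left(-1\right) 0 \left(-4\right) = \left(- \frac{1}{5}\right) 0 \left(-4\right) = 0 \left(-4\right) = 0$)
$\left(\left(13 + 32\right) + C\right) + r 158 = \left(\left(13 + 32\right) + \frac{1}{25}\right) + 0 \cdot 158 = \left(45 + \frac{1}{25}\right) + 0 = \frac{1126}{25} + 0 = \frac{1126}{25}$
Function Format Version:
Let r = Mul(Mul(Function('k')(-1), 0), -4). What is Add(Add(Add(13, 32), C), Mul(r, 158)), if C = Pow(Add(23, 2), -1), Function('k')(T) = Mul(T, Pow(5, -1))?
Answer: Rational(1126, 25) ≈ 45.040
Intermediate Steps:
Function('k')(T) = Mul(Rational(1, 5), T) (Function('k')(T) = Mul(T, Rational(1, 5)) = Mul(Rational(1, 5), T))
C = Rational(1, 25) (C = Pow(25, -1) = Rational(1, 25) ≈ 0.040000)
r = 0 (r = Mul(Mul(Mul(Rational(1, 5), -1), 0), -4) = Mul(Mul(Rational(-1, 5), 0), -4) = Mul(0, -4) = 0)
Add(Add(Add(13, 32), C), Mul(r, 158)) = Add(Add(Add(13, 32), Rational(1, 25)), Mul(0, 158)) = Add(Add(45, Rational(1, 25)), 0) = Add(Rational(1126, 25), 0) = Rational(1126, 25)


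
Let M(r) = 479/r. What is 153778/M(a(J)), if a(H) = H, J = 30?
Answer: 4613340/479 ≈ 9631.2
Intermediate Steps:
153778/M(a(J)) = 153778/((479/30)) = 153778/((479*(1/30))) = 153778/(479/30) = 153778*(30/479) = 4613340/479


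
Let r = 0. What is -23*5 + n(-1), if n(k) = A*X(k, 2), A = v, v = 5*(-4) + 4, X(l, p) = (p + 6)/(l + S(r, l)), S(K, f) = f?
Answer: -51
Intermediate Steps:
X(l, p) = (6 + p)/(2*l) (X(l, p) = (p + 6)/(l + l) = (6 + p)/((2*l)) = (6 + p)*(1/(2*l)) = (6 + p)/(2*l))
v = -16 (v = -20 + 4 = -16)
A = -16
n(k) = -64/k (n(k) = -8*(6 + 2)/k = -8*8/k = -64/k)
-23*5 + n(-1) = -23*5 - 64/(-1) = -115 - 64*(-1) = -115 + 64 = -51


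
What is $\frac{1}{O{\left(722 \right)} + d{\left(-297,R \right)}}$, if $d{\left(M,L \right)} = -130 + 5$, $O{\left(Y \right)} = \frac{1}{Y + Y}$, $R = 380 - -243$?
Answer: $- \frac{1444}{180499} \approx -0.008$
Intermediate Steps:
$R = 623$ ($R = 380 + 243 = 623$)
$O{\left(Y \right)} = \frac{1}{2 Y}$
$d{\left(M,L \right)} = -125$
$\frac{1}{O{\left(722 \right)} + d{\left(-297,R \right)}} = \frac{1}{\frac{1}{2 \cdot 722} - 125} = \frac{1}{\frac{1}{2} \cdot \frac{1}{722} - 125} = \frac{1}{\frac{1}{1444} - 125} = \frac{1}{- \frac{180499}{1444}} = - \frac{1444}{180499}$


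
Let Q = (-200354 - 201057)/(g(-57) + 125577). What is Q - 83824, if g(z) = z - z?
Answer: -10526767859/125577 ≈ -83827.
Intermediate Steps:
g(z) = 0
Q = -401411/125577 (Q = (-200354 - 201057)/(0 + 125577) = -401411/125577 ≈ -3.1965)
Q - 83824 = -401411/125577 - 83824 = -10526767859/125577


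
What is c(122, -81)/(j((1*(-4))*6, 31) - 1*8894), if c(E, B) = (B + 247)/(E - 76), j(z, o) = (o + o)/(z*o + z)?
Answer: -31872/78552521 ≈ -0.00040574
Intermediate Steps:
j(z, o) = 2*o/(z + o*z) (j(z, o) = (2*o)/(o*z + z) = (2*o)/(z + o*z) = 2*o/(z + o*z))
c(E, B) = (247 + B)/(-76 + E)
c(122, -81)/(j((1*(-4))*6, 31) - 1*8894) = ((247 - 81)/(-76 + 122))/(2*31/(((1*(-4))*6)*(1 + 31)) - 1*8894) = (166/46)/(2*31/(-4*6*32) - 8894) = ((1/46)*166)/(2*31*(1/32)/(-24) - 8894) = 83/(23*(2*31*(-1/24)*(1/32) - 8894)) = 83/(23*(-31/384 - 8894)) = 83/(23*(-3415327/384)) = (83/23)*(-384/3415327) = -31872/78552521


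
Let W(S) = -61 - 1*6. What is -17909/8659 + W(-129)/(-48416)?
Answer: -866501991/419234144 ≈ -2.0669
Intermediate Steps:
W(S) = -67 (W(S) = -61 - 6 = -67)
-17909/8659 + W(-129)/(-48416) = -17909/8659 - 67/(-48416) = -17909*1/8659 - 67*(-1/48416) = -17909/8659 + 67/48416 = -866501991/419234144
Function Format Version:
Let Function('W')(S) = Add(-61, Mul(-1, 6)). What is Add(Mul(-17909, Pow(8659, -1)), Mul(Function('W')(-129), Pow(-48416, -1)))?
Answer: Rational(-866501991, 419234144) ≈ -2.0669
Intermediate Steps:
Function('W')(S) = -67 (Function('W')(S) = Add(-61, -6) = -67)
Add(Mul(-17909, Pow(8659, -1)), Mul(Function('W')(-129), Pow(-48416, -1))) = Add(Mul(-17909, Pow(8659, -1)), Mul(-67, Pow(-48416, -1))) = Add(Mul(-17909, Rational(1, 8659)), Mul(-67, Rational(-1, 48416))) = Add(Rational(-17909, 8659), Rational(67, 48416)) = Rational(-866501991, 419234144)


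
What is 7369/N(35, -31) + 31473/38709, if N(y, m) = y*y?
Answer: 35977894/5268725 ≈ 6.8286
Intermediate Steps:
N(y, m) = y²
7369/N(35, -31) + 31473/38709 = 7369/(35²) + 31473/38709 = 7369/1225 + 31473*(1/38709) = 7369*(1/1225) + 3497/4301 = 7369/1225 + 3497/4301 = 35977894/5268725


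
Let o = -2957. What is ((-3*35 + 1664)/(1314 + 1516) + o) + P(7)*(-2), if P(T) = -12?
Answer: -8298831/2830 ≈ -2932.4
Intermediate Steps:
((-3*35 + 1664)/(1314 + 1516) + o) + P(7)*(-2) = ((-3*35 + 1664)/(1314 + 1516) - 2957) - 12*(-2) = ((-105 + 1664)/2830 - 2957) + 24 = (1559*(1/2830) - 2957) + 24 = (1559/2830 - 2957) + 24 = -8366751/2830 + 24 = -8298831/2830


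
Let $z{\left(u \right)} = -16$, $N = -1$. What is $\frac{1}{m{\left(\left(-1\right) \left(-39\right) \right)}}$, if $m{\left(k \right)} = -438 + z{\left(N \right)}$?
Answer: $- \frac{1}{454} \approx -0.0022026$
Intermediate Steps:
$m{\left(k \right)} = -454$ ($m{\left(k \right)} = -438 - 16 = -454$)
$\frac{1}{m{\left(\left(-1\right) \left(-39\right) \right)}} = \frac{1}{-454} = - \frac{1}{454}$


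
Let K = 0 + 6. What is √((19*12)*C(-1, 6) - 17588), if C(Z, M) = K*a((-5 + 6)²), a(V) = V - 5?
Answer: 2*I*√5765 ≈ 151.86*I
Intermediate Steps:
K = 6
a(V) = -5 + V
C(Z, M) = -24 (C(Z, M) = 6*(-5 + (-5 + 6)²) = 6*(-5 + 1²) = 6*(-5 + 1) = 6*(-4) = -24)
√((19*12)*C(-1, 6) - 17588) = √((19*12)*(-24) - 17588) = √(228*(-24) - 17588) = √(-5472 - 17588) = √(-23060) = 2*I*√5765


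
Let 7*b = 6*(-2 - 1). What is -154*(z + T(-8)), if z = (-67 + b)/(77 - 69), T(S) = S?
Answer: 10285/4 ≈ 2571.3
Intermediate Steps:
b = -18/7 (b = (6*(-2 - 1))/7 = (6*(-3))/7 = (1/7)*(-18) = -18/7 ≈ -2.5714)
z = -487/56 (z = (-67 - 18/7)/(77 - 69) = -487/7/8 = -487/7*1/8 = -487/56 ≈ -8.6964)
-154*(z + T(-8)) = -154*(-487/56 - 8) = -154*(-935/56) = 10285/4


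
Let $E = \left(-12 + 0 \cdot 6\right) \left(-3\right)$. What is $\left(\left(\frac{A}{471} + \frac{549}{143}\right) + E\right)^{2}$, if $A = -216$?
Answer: $\frac{781691161689}{504047401} \approx 1550.8$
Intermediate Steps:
$E = 36$ ($E = \left(-12 + 0\right) \left(-3\right) = \left(-12\right) \left(-3\right) = 36$)
$\left(\left(\frac{A}{471} + \frac{549}{143}\right) + E\right)^{2} = \left(\left(- \frac{216}{471} + \frac{549}{143}\right) + 36\right)^{2} = \left(\left(\left(-216\right) \frac{1}{471} + 549 \cdot \frac{1}{143}\right) + 36\right)^{2} = \left(\left(- \frac{72}{157} + \frac{549}{143}\right) + 36\right)^{2} = \left(\frac{75897}{22451} + 36\right)^{2} = \left(\frac{884133}{22451}\right)^{2} = \frac{781691161689}{504047401}$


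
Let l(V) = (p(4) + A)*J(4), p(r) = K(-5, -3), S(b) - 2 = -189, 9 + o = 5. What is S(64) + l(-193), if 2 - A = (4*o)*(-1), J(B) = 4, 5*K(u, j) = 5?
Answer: -239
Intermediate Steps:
o = -4 (o = -9 + 5 = -4)
S(b) = -187 (S(b) = 2 - 189 = -187)
K(u, j) = 1 (K(u, j) = (⅕)*5 = 1)
p(r) = 1
A = -14 (A = 2 - 4*(-4)*(-1) = 2 - (-16)*(-1) = 2 - 1*16 = 2 - 16 = -14)
l(V) = -52 (l(V) = (1 - 14)*4 = -13*4 = -52)
S(64) + l(-193) = -187 - 52 = -239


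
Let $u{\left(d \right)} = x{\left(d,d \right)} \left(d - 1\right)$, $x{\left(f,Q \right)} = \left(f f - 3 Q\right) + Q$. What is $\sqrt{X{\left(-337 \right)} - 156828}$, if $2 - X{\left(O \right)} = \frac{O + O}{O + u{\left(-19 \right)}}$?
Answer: $\frac{6 i \sqrt{301334732377}}{8317} \approx 396.01 i$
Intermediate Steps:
$x{\left(f,Q \right)} = f^{2} - 2 Q$ ($x{\left(f,Q \right)} = \left(f^{2} - 3 Q\right) + Q = f^{2} - 2 Q$)
$u{\left(d \right)} = \left(-1 + d\right) \left(d^{2} - 2 d\right)$ ($u{\left(d \right)} = \left(d^{2} - 2 d\right) \left(d - 1\right) = \left(d^{2} - 2 d\right) \left(-1 + d\right) = \left(-1 + d\right) \left(d^{2} - 2 d\right)$)
$X{\left(O \right)} = 2 - \frac{2 O}{-7980 + O}$ ($X{\left(O \right)} = 2 - \frac{O + O}{O - 19 \left(-1 - 19\right) \left(-2 - 19\right)} = 2 - \frac{2 O}{O - \left(-380\right) \left(-21\right)} = 2 - \frac{2 O}{O - 7980} = 2 - \frac{2 O}{-7980 + O}$)
$\sqrt{X{\left(-337 \right)} - 156828} = \sqrt{- \frac{15960}{-7980 - 337} - 156828} = \sqrt{- \frac{15960}{-8317} - 156828} = \sqrt{\left(-15960\right) \left(- \frac{1}{8317}\right) - 156828} = \sqrt{\frac{15960}{8317} - 156828} = \sqrt{- \frac{1304322516}{8317}} = \frac{6 i \sqrt{301334732377}}{8317}$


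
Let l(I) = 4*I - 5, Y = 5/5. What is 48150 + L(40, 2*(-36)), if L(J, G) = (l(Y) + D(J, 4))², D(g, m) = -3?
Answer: 48166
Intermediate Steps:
Y = 1 (Y = 5*(⅕) = 1)
l(I) = -5 + 4*I
L(J, G) = 16 (L(J, G) = ((-5 + 4*1) - 3)² = ((-5 + 4) - 3)² = (-1 - 3)² = (-4)² = 16)
48150 + L(40, 2*(-36)) = 48150 + 16 = 48166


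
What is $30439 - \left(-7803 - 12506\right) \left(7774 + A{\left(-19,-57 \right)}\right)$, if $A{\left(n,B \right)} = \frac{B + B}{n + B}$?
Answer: $\frac{315886137}{2} \approx 1.5794 \cdot 10^{8}$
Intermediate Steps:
$A{\left(n,B \right)} = \frac{2 B}{B + n}$
$30439 - \left(-7803 - 12506\right) \left(7774 + A{\left(-19,-57 \right)}\right) = 30439 - \left(-7803 - 12506\right) \left(7774 + 2 \left(-57\right) \frac{1}{-57 - 19}\right) = 30439 - - 20309 \left(7774 + 2 \left(-57\right) \frac{1}{-76}\right) = 30439 - - 20309 \left(7774 + 2 \left(-57\right) \left(- \frac{1}{76}\right)\right) = 30439 - - 20309 \left(7774 + \frac{3}{2}\right) = 30439 - \left(-20309\right) \frac{15551}{2} = 30439 - - \frac{315825259}{2} = 30439 + \frac{315825259}{2} = \frac{315886137}{2}$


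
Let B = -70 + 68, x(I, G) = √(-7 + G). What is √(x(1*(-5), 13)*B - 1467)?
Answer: √(-1467 - 2*√6) ≈ 38.365*I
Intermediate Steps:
B = -2
√(x(1*(-5), 13)*B - 1467) = √(√(-7 + 13)*(-2) - 1467) = √(√6*(-2) - 1467) = √(-2*√6 - 1467) = √(-1467 - 2*√6)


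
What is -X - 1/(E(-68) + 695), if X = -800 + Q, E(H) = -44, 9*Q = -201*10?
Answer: 222063/217 ≈ 1023.3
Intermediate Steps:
Q = -670/3 (Q = (-201*10)/9 = (⅑)*(-2010) = -670/3 ≈ -223.33)
X = -3070/3 (X = -800 - 670/3 = -3070/3 ≈ -1023.3)
-X - 1/(E(-68) + 695) = -1*(-3070/3) - 1/(-44 + 695) = 3070/3 - 1/651 = 222063/217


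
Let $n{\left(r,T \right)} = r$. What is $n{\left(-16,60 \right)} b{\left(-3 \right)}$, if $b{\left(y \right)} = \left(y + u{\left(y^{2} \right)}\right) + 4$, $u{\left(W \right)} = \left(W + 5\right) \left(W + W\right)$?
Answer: $-4048$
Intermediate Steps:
$u{\left(W \right)} = 2 W \left(5 + W\right)$ ($u{\left(W \right)} = \left(5 + W\right) 2 W = 2 W \left(5 + W\right)$)
$b{\left(y \right)} = 4 + y + 2 y^{2} \left(5 + y^{2}\right)$ ($b{\left(y \right)} = \left(y + 2 y^{2} \left(5 + y^{2}\right)\right) + 4 = 4 + y + 2 y^{2} \left(5 + y^{2}\right)$)
$n{\left(-16,60 \right)} b{\left(-3 \right)} = - 16 \left(4 - 3 + 2 \left(-3\right)^{2} \left(5 + \left(-3\right)^{2}\right)\right) = - 16 \left(4 - 3 + 2 \cdot 9 \left(5 + 9\right)\right) = - 16 \left(4 - 3 + 2 \cdot 9 \cdot 14\right) = - 16 \left(4 - 3 + 252\right) = \left(-16\right) 253 = -4048$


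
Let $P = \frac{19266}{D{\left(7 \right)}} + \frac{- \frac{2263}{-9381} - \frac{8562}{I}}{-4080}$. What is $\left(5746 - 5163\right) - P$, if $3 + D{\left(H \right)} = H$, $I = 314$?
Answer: $- \frac{2543953654433}{600909336} \approx -4233.5$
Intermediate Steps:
$D{\left(H \right)} = -3 + H$
$P = \frac{2894283797321}{600909336}$ ($P = \frac{19266}{-3 + 7} + \frac{- \frac{2263}{-9381} - \frac{8562}{314}}{-4080} = \frac{19266}{4} + \left(\left(-2263\right) \left(- \frac{1}{9381}\right) - \frac{4281}{157}\right) \left(- \frac{1}{4080}\right) = 19266 \cdot \frac{1}{4} + \left(\frac{2263}{9381} - \frac{4281}{157}\right) \left(- \frac{1}{4080}\right) = \frac{9633}{2} - - \frac{3980477}{600909336} = \frac{9633}{2} + \frac{3980477}{600909336} = \frac{2894283797321}{600909336} \approx 4816.5$)
$\left(5746 - 5163\right) - P = \left(5746 - 5163\right) - \frac{2894283797321}{600909336} = 583 - \frac{2894283797321}{600909336} = - \frac{2543953654433}{600909336}$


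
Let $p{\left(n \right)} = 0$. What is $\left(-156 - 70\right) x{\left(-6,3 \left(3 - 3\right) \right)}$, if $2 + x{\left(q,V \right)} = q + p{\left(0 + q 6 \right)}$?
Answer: $1808$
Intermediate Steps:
$x{\left(q,V \right)} = -2 + q$ ($x{\left(q,V \right)} = -2 + \left(q + 0\right) = -2 + q$)
$\left(-156 - 70\right) x{\left(-6,3 \left(3 - 3\right) \right)} = \left(-156 - 70\right) \left(-2 - 6\right) = \left(-226\right) \left(-8\right) = 1808$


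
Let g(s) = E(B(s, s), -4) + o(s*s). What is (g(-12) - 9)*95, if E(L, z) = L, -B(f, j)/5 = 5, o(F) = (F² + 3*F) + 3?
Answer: 2008015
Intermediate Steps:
o(F) = 3 + F² + 3*F
B(f, j) = -25 (B(f, j) = -5*5 = -25)
g(s) = -22 + s⁴ + 3*s² (g(s) = -25 + (3 + (s*s)² + 3*(s*s)) = -25 + (3 + (s²)² + 3*s²) = -25 + (3 + s⁴ + 3*s²) = -22 + s⁴ + 3*s²)
(g(-12) - 9)*95 = ((-22 + (-12)⁴ + 3*(-12)²) - 9)*95 = ((-22 + 20736 + 3*144) - 9)*95 = ((-22 + 20736 + 432) - 9)*95 = (21146 - 9)*95 = 21137*95 = 2008015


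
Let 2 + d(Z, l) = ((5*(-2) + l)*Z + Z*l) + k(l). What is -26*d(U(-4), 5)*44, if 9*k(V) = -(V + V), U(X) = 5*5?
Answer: 32032/9 ≈ 3559.1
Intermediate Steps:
U(X) = 25
k(V) = -2*V/9 (k(V) = (-(V + V))/9 = (-2*V)/9 = -2*V/9)
d(Z, l) = -2 - 2*l/9 + Z*l + Z*(-10 + l) (d(Z, l) = -2 + (((5*(-2) + l)*Z + Z*l) - 2*l/9) = -2 + (((-10 + l)*Z + Z*l) - 2*l/9) = -2 + ((Z*(-10 + l) + Z*l) - 2*l/9) = -2 + ((Z*l + Z*(-10 + l)) - 2*l/9) = -2 + (-2*l/9 + Z*l + Z*(-10 + l)) = -2 - 2*l/9 + Z*l + Z*(-10 + l))
-26*d(U(-4), 5)*44 = -26*(-2 - 10*25 - 2/9*5 + 2*25*5)*44 = -26*(-2 - 250 - 10/9 + 250)*44 = -26*(-28/9)*44 = (728/9)*44 = 32032/9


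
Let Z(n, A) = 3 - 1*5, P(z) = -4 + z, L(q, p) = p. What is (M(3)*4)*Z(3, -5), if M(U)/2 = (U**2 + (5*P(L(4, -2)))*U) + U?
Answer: 1248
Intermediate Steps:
Z(n, A) = -2 (Z(n, A) = 3 - 5 = -2)
M(U) = -58*U + 2*U**2 (M(U) = 2*((U**2 + (5*(-4 - 2))*U) + U) = 2*((U**2 + (5*(-6))*U) + U) = 2*((U**2 - 30*U) + U) = 2*(U**2 - 29*U) = -58*U + 2*U**2)
(M(3)*4)*Z(3, -5) = ((2*3*(-29 + 3))*4)*(-2) = ((2*3*(-26))*4)*(-2) = -156*4*(-2) = -624*(-2) = 1248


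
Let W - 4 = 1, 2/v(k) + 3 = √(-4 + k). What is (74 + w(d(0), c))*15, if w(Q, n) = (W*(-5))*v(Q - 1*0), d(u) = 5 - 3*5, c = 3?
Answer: 27780/23 + 750*I*√14/23 ≈ 1207.8 + 122.01*I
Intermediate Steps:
v(k) = 2/(-3 + √(-4 + k))
d(u) = -10 (d(u) = 5 - 15 = -10)
W = 5 (W = 4 + 1 = 5)
w(Q, n) = -50/(-3 + √(-4 + Q)) (w(Q, n) = (5*(-5))*(2/(-3 + √(-4 + (Q - 1*0)))) = -50/(-3 + √(-4 + (Q + 0))) = -50/(-3 + √(-4 + Q)))
(74 + w(d(0), c))*15 = (74 - 50/(-3 + √(-4 - 10)))*15 = (74 - 50/(-3 + √(-14)))*15 = (74 - 50/(-3 + I*√14))*15 = 1110 - 750/(-3 + I*√14)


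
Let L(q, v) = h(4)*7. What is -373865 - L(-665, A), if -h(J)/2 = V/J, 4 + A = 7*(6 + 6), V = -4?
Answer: -373879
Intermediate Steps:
A = 80 (A = -4 + 7*(6 + 6) = -4 + 7*12 = -4 + 84 = 80)
h(J) = 8/J (h(J) = -(-8)/J = 8/J)
L(q, v) = 14 (L(q, v) = (8/4)*7 = (8*(¼))*7 = 2*7 = 14)
-373865 - L(-665, A) = -373865 - 1*14 = -373865 - 14 = -373879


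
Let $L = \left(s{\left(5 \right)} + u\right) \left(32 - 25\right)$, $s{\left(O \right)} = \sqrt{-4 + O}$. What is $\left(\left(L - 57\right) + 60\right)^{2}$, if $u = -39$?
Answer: $69169$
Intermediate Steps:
$L = -266$ ($L = \left(\sqrt{-4 + 5} - 39\right) \left(32 - 25\right) = \left(\sqrt{1} - 39\right) 7 = \left(1 - 39\right) 7 = \left(-38\right) 7 = -266$)
$\left(\left(L - 57\right) + 60\right)^{2} = \left(\left(-266 - 57\right) + 60\right)^{2} = \left(-323 + 60\right)^{2} = \left(-263\right)^{2} = 69169$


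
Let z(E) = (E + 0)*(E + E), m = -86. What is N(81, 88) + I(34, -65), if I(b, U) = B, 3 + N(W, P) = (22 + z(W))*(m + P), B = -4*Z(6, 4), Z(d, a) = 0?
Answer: 26285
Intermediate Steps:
z(E) = 2*E**2 (z(E) = E*(2*E) = 2*E**2)
B = 0 (B = -4*0 = 0)
N(W, P) = -3 + (-86 + P)*(22 + 2*W**2) (N(W, P) = -3 + (22 + 2*W**2)*(-86 + P) = -3 + (-86 + P)*(22 + 2*W**2))
I(b, U) = 0
N(81, 88) + I(34, -65) = (-1895 - 172*81**2 + 22*88 + 2*88*81**2) + 0 = (-1895 - 172*6561 + 1936 + 2*88*6561) + 0 = (-1895 - 1128492 + 1936 + 1154736) + 0 = 26285 + 0 = 26285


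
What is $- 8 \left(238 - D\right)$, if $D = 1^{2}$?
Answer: $-1896$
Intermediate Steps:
$D = 1$
$- 8 \left(238 - D\right) = - 8 \left(238 - 1\right) = \left(-8\right) 237 = -1896$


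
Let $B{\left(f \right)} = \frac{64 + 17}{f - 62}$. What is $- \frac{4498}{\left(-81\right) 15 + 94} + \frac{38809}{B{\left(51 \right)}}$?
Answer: $- \frac{478189441}{90801} \approx -5266.3$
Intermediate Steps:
$B{\left(f \right)} = \frac{81}{-62 + f}$
$- \frac{4498}{\left(-81\right) 15 + 94} + \frac{38809}{B{\left(51 \right)}} = - \frac{4498}{\left(-81\right) 15 + 94} + \frac{38809}{81 \frac{1}{-62 + 51}} = - \frac{4498}{-1215 + 94} + \frac{38809}{81 \frac{1}{-11}} = - \frac{4498}{-1121} + \frac{38809}{81 \left(- \frac{1}{11}\right)} = \left(-4498\right) \left(- \frac{1}{1121}\right) + \frac{38809}{- \frac{81}{11}} = \frac{4498}{1121} + 38809 \left(- \frac{11}{81}\right) = \frac{4498}{1121} - \frac{426899}{81} = - \frac{478189441}{90801}$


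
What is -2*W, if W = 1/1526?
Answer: -1/763 ≈ -0.0013106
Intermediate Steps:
W = 1/1526 ≈ 0.00065531
-2*W = -2*1/1526 = -1/763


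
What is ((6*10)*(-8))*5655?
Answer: -2714400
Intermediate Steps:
((6*10)*(-8))*5655 = (60*(-8))*5655 = -480*5655 = -2714400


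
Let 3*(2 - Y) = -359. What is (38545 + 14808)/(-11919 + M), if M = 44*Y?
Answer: -160059/19697 ≈ -8.1261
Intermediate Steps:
Y = 365/3 (Y = 2 - 1/3*(-359) = 2 + 359/3 = 365/3 ≈ 121.67)
M = 16060/3 (M = 44*(365/3) = 16060/3 ≈ 5353.3)
(38545 + 14808)/(-11919 + M) = (38545 + 14808)/(-11919 + 16060/3) = 53353/(-19697/3) = 53353*(-3/19697) = -160059/19697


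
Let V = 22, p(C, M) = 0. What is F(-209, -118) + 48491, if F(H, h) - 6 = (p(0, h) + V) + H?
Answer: 48310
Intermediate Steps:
F(H, h) = 28 + H (F(H, h) = 6 + ((0 + 22) + H) = 6 + (22 + H) = 28 + H)
F(-209, -118) + 48491 = (28 - 209) + 48491 = -181 + 48491 = 48310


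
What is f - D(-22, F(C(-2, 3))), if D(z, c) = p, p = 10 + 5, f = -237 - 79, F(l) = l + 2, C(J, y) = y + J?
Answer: -331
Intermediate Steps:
C(J, y) = J + y
F(l) = 2 + l
f = -316
p = 15
D(z, c) = 15
f - D(-22, F(C(-2, 3))) = -316 - 1*15 = -316 - 15 = -331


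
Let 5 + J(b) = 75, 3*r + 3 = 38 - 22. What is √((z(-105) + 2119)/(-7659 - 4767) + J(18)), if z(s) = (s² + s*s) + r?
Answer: √2627001370/6213 ≈ 8.2495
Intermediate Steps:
r = 13/3 (r = -1 + (38 - 22)/3 = -1 + (⅓)*16 = -1 + 16/3 = 13/3 ≈ 4.3333)
J(b) = 70 (J(b) = -5 + 75 = 70)
z(s) = 13/3 + 2*s² (z(s) = (s² + s*s) + 13/3 = (s² + s²) + 13/3 = 2*s² + 13/3 = 13/3 + 2*s²)
√((z(-105) + 2119)/(-7659 - 4767) + J(18)) = √(((13/3 + 2*(-105)²) + 2119)/(-7659 - 4767) + 70) = √(((13/3 + 2*11025) + 2119)/(-12426) + 70) = √(((13/3 + 22050) + 2119)*(-1/12426) + 70) = √((66163/3 + 2119)*(-1/12426) + 70) = √((72520/3)*(-1/12426) + 70) = √(-36260/18639 + 70) = √(1268470/18639) = √2627001370/6213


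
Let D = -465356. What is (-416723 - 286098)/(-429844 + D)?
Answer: 702821/895200 ≈ 0.78510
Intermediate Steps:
(-416723 - 286098)/(-429844 + D) = (-416723 - 286098)/(-429844 - 465356) = -702821/(-895200) = -702821*(-1/895200) = 702821/895200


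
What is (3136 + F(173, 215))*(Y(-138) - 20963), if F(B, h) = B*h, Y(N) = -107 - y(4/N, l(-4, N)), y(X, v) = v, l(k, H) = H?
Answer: -844208492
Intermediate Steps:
Y(N) = -107 - N
(3136 + F(173, 215))*(Y(-138) - 20963) = (3136 + 173*215)*((-107 - 1*(-138)) - 20963) = (3136 + 37195)*((-107 + 138) - 20963) = 40331*(31 - 20963) = 40331*(-20932) = -844208492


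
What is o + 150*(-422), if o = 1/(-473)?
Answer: -29940901/473 ≈ -63300.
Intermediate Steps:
o = -1/473 ≈ -0.0021142
o + 150*(-422) = -1/473 + 150*(-422) = -1/473 - 63300 = -29940901/473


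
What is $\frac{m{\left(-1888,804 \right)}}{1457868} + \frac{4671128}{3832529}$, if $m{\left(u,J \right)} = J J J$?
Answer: $\frac{166553831095880}{465610115681} \approx 357.71$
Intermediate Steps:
$m{\left(u,J \right)} = J^{3}$ ($m{\left(u,J \right)} = J^{2} J = J^{3}$)
$\frac{m{\left(-1888,804 \right)}}{1457868} + \frac{4671128}{3832529} = \frac{804^{3}}{1457868} + \frac{4671128}{3832529} = 519718464 \cdot \frac{1}{1457868} + 4671128 \cdot \frac{1}{3832529} = \frac{43309872}{121489} + \frac{4671128}{3832529} = \frac{166553831095880}{465610115681}$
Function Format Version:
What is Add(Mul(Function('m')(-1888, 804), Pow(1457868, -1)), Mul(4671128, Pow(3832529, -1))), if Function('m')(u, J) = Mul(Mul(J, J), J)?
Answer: Rational(166553831095880, 465610115681) ≈ 357.71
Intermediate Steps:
Function('m')(u, J) = Pow(J, 3) (Function('m')(u, J) = Mul(Pow(J, 2), J) = Pow(J, 3))
Add(Mul(Function('m')(-1888, 804), Pow(1457868, -1)), Mul(4671128, Pow(3832529, -1))) = Add(Mul(Pow(804, 3), Pow(1457868, -1)), Mul(4671128, Pow(3832529, -1))) = Add(Mul(519718464, Rational(1, 1457868)), Mul(4671128, Rational(1, 3832529))) = Add(Rational(43309872, 121489), Rational(4671128, 3832529)) = Rational(166553831095880, 465610115681)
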